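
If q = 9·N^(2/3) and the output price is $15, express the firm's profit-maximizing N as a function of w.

N(w) = 729000/w³

MP_N = (2/3)·9·N^(-1/3) = 6·N^(-1/3).
Setting P·MP_N = w: 90·N^(-1/3) = w.
Solving for N: N^(-1/3) = w/90, so N = (90/w)^(3).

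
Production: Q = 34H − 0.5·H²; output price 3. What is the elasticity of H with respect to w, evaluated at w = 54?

From P·MP_H = w with MP_H = 34 − H, labor demand is H(w) = 34 − w/3.
dH/dw = −1/(3) = -1/3.
At w = 54, H = 16, so ε = (dH/dw)·(w/H) = (-1/3)·(54/16) = -1.125.

ε = -1.125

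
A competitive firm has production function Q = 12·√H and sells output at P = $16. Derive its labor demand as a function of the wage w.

MP_H = (1/2)·12·H^(-1/2) = 6·H^(-1/2).
Setting P·MP_H = w: 96·H^(-1/2) = w.
Solving for H: H^(-1/2) = w/96, so H = (96/w)^(2).

H(w) = 9216/w²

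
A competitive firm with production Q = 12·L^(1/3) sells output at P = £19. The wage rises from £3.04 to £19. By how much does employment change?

From P·MP_L = w with MP_L = 4·L^(-2/3), the labor demand is L(w) = (76/w)^(3/2).
At w = 3.04: L = 125. At w = 19: L = 8.
ΔL = 8 − 125 = -117.

ΔL = -117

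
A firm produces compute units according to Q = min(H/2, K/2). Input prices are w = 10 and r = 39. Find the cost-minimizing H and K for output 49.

With a fixed-proportions technology, the cost-minimizing bundle uses no slack in either input: H/2 = K/2 = Q.
So H = 2·49 = 98 and K = 2·49 = 98.

H* = 98, K* = 98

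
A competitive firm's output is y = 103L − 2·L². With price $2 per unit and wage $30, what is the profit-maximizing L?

L* = 22

The marginal product of L is MP_L = 103 − 4L.
A price-taking firm hires until the value of the marginal product equals the wage: P·MP_L = w, so 2·(103 − 4L) = 30.
Then 103 − 4L = 15, giving L = 22.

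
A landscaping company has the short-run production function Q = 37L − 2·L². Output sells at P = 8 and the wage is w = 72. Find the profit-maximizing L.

The marginal product of L is MP_L = 37 − 4L.
A price-taking firm hires until the value of the marginal product equals the wage: P·MP_L = w, so 8·(37 − 4L) = 72.
Then 37 − 4L = 9, giving L = 7.

L* = 7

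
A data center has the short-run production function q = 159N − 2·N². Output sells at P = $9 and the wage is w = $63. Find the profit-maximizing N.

The marginal product of N is MP_N = 159 − 4N.
A price-taking firm hires until the value of the marginal product equals the wage: P·MP_N = w, so 9·(159 − 4N) = 63.
Then 159 − 4N = 7, giving N = 38.

N* = 38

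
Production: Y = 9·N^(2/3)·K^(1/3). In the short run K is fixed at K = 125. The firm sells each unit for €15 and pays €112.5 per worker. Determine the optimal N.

N* = 64

With K = 125, MP_N = (2/3)·9·N^(-1/3)·125^(1/3) = 30·N^(-1/3).
Profit maximization for a price taker requires P·MP_N = w: 15·30·N^(-1/3) = 112.5.
So N^(-1/3) = 0.25, which gives N = 64.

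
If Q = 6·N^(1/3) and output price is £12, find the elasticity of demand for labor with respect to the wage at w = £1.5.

MP_N = (1/3)·6·N^(-2/3), so P·MP_N = w gives 24·N^(-2/3) = w.
Solving, N(w) = (24/w)^(3/2). This is a constant-elasticity form: N ∝ w^(−3/2), so ε = −3/2.

ε = -1.5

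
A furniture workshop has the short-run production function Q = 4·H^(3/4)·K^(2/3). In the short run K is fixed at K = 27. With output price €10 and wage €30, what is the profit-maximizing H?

With K = 27, MP_H = (3/4)·4·H^(-1/4)·27^(2/3) = 27·H^(-1/4).
Profit maximization for a price taker requires P·MP_H = w: 10·27·H^(-1/4) = 30.
So H^(-1/4) = 1/9, which gives H = 6561.

H* = 6561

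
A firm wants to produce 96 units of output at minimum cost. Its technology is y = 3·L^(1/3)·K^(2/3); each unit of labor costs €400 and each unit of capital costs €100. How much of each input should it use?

Cost minimization requires the marginal rate of technical substitution to equal the input-price ratio: MP_L/MP_K = w/r.
Here MP_L/MP_K = (1/3)·(K/L)/(2/3) = 0.5·(K/L). Setting this equal to 400/100 = 4 gives K = 8L.
Substituting into y = 96: 3·L^(1/3)·(8L)^(2/3) = 96.
Solving, L = 8 and K = 64.

L* = 8, K* = 64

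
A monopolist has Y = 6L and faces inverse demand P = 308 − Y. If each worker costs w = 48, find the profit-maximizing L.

L* = 25

Marginal revenue from the inverse demand is MR = 308 − 2Y.
The marginal product is MP_L = 6.
A monopolist hires until marginal revenue product equals the wage: MR·MP_L = w.
(308 − 12L)·6 = 48, so L = 25.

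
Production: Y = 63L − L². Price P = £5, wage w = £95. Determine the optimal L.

The marginal product of L is MP_L = 63 − 2L.
A price-taking firm hires until the value of the marginal product equals the wage: P·MP_L = w, so 5·(63 − 2L) = 95.
Then 63 − 2L = 19, giving L = 22.

L* = 22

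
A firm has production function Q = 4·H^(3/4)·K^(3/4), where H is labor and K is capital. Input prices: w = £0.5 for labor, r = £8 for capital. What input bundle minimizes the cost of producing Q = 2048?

Cost minimization requires the marginal rate of technical substitution to equal the input-price ratio: MP_H/MP_K = w/r.
Here MP_H/MP_K = (3/4)·(K/H)/(3/4) = (K/H). Setting this equal to 0.5/8 = 0.0625 gives K = 0.0625H.
Substituting into Q = 2048: 4·H^(3/4)·(0.0625H)^(3/4) = 2048.
Solving, H = 256 and K = 16.

H* = 256, K* = 16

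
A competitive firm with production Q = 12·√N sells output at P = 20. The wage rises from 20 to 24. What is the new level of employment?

N* = 25

From P·MP_N = w with MP_N = 6·N^(-1/2), the labor demand is N(w) = (120/w)^(2).
At w = 20: N = 36. At w = 24: N = 25.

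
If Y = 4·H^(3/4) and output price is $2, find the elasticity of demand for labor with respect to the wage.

ε = -4

MP_H = (3/4)·4·H^(-1/4), so P·MP_H = w gives 6·H^(-1/4) = w.
Solving, H(w) = (6/w)^(4). This is a constant-elasticity form: H ∝ w^(−4), so ε = −4.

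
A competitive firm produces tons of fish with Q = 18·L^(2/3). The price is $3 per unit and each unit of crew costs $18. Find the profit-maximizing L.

L* = 8

MP_L = (2/3)·18·L^(-1/3) = 12·L^(-1/3).
Profit maximization for a price taker requires P·MP_L = w: 3·12·L^(-1/3) = 18.
So L^(-1/3) = 0.5, which gives L = 8.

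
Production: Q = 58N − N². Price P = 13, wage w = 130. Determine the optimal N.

The marginal product of N is MP_N = 58 − 2N.
A price-taking firm hires until the value of the marginal product equals the wage: P·MP_N = w, so 13·(58 − 2N) = 130.
Then 58 − 2N = 10, giving N = 24.

N* = 24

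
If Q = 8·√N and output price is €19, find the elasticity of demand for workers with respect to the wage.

MP_N = (1/2)·8·N^(-1/2), so P·MP_N = w gives 76·N^(-1/2) = w.
Solving, N(w) = (76/w)^(2). This is a constant-elasticity form: N ∝ w^(−2), so ε = −2.

ε = -2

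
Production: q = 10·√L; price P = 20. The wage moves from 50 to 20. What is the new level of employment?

L* = 25

From P·MP_L = w with MP_L = 5·L^(-1/2), the labor demand is L(w) = (100/w)^(2).
At w = 50: L = 4. At w = 20: L = 25.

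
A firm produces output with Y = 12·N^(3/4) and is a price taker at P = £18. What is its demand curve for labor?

N(w) = (162/w)^(4)

MP_N = (3/4)·12·N^(-1/4) = 9·N^(-1/4).
Setting P·MP_N = w: 162·N^(-1/4) = w.
Solving for N: N^(-1/4) = w/162, so N = (162/w)^(4).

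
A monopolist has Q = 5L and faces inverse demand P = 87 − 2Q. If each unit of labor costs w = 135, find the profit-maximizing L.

L* = 3

Marginal revenue from the inverse demand is MR = 87 − 4Q.
The marginal product is MP_L = 5.
A monopolist hires until marginal revenue product equals the wage: MR·MP_L = w.
(87 − 20L)·5 = 135, so L = 3.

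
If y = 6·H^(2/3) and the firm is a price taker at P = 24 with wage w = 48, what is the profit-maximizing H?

H* = 8

MP_H = (2/3)·6·H^(-1/3) = 4·H^(-1/3).
Profit maximization for a price taker requires P·MP_H = w: 24·4·H^(-1/3) = 48.
So H^(-1/3) = 0.5, which gives H = 8.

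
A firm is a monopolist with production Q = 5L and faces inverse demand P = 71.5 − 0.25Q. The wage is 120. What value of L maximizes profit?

Marginal revenue from the inverse demand is MR = 71.5 − 0.5Q.
The marginal product is MP_L = 5.
A monopolist hires until marginal revenue product equals the wage: MR·MP_L = w.
(71.5 − 2.5L)·5 = 120, so L = 19.

L* = 19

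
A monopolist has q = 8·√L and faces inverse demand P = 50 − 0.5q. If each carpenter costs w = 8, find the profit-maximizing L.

L* = 25

Marginal revenue from the inverse demand is MR = 50 − q.
The marginal product is MP_L = 4·L^(-1/2).
A monopolist hires until marginal revenue product equals the wage: MR·MP_L = w.
At L, q = 8·√L. Substituting and solving: (50 − 8·√L)·4·L^(-1/2) = 8 gives L = 25.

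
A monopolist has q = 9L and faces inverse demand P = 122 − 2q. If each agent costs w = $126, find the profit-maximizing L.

L* = 3

Marginal revenue from the inverse demand is MR = 122 − 4q.
The marginal product is MP_L = 9.
A monopolist hires until marginal revenue product equals the wage: MR·MP_L = w.
(122 − 36L)·9 = 126, so L = 3.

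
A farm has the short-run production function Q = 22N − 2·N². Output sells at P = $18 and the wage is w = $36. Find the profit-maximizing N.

N* = 5

The marginal product of N is MP_N = 22 − 4N.
A price-taking firm hires until the value of the marginal product equals the wage: P·MP_N = w, so 18·(22 − 4N) = 36.
Then 22 − 4N = 2, giving N = 5.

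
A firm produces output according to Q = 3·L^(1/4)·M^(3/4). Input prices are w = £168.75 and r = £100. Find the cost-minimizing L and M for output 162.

Cost minimization requires the marginal rate of technical substitution to equal the input-price ratio: MP_L/MP_M = w/r.
Here MP_L/MP_M = (1/4)·(M/L)/(3/4) = (1/3)·(M/L). Setting this equal to 168.75/100 = 1.6875 gives M = 5.0625L.
Substituting into Q = 162: 3·L^(1/4)·(5.0625L)^(3/4) = 162.
Solving, L = 16 and M = 81.

L* = 16, M* = 81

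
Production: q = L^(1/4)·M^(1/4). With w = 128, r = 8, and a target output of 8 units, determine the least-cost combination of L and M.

Cost minimization requires the marginal rate of technical substitution to equal the input-price ratio: MP_L/MP_M = w/r.
Here MP_L/MP_M = (1/4)·(M/L)/(1/4) = (M/L). Setting this equal to 128/8 = 16 gives M = 16L.
Substituting into q = 8: L^(1/4)·(16L)^(1/4) = 8.
Solving, L = 16 and M = 256.

L* = 16, M* = 256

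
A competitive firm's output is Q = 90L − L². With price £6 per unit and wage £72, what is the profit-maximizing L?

L* = 39

The marginal product of L is MP_L = 90 − 2L.
A price-taking firm hires until the value of the marginal product equals the wage: P·MP_L = w, so 6·(90 − 2L) = 72.
Then 90 − 2L = 12, giving L = 39.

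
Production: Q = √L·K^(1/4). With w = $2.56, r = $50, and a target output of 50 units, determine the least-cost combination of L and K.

Cost minimization requires the marginal rate of technical substitution to equal the input-price ratio: MP_L/MP_K = w/r.
Here MP_L/MP_K = (1/2)·(K/L)/(1/4) = 2·(K/L). Setting this equal to 2.56/50 = 0.0512 gives K = 0.0256L.
Substituting into Q = 50: L^(1/2)·(0.0256L)^(1/4) = 50.
Solving, L = 625 and K = 16.

L* = 625, K* = 16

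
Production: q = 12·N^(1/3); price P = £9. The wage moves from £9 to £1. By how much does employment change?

ΔN = 208

From P·MP_N = w with MP_N = 4·N^(-2/3), the labor demand is N(w) = (36/w)^(3/2).
At w = 9: N = 8. At w = 1: N = 216.
ΔN = 216 − 8 = 208.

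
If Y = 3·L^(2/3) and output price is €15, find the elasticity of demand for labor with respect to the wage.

MP_L = (2/3)·3·L^(-1/3), so P·MP_L = w gives 30·L^(-1/3) = w.
Solving, L(w) = (30/w)^(3). This is a constant-elasticity form: L ∝ w^(−3), so ε = −3.

ε = -3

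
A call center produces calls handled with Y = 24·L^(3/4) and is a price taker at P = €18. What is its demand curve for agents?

MP_L = (3/4)·24·L^(-1/4) = 18·L^(-1/4).
Setting P·MP_L = w: 324·L^(-1/4) = w.
Solving for L: L^(-1/4) = w/324, so L = (324/w)^(4).

L(w) = (324/w)^(4)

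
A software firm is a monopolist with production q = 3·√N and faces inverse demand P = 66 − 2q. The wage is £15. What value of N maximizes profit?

Marginal revenue from the inverse demand is MR = 66 − 4q.
The marginal product is MP_N = 1.5·N^(-1/2).
A monopolist hires until marginal revenue product equals the wage: MR·MP_N = w.
At N, q = 3·√N. Substituting and solving: (66 − 12·√N)·1.5·N^(-1/2) = 15 gives N = 9.

N* = 9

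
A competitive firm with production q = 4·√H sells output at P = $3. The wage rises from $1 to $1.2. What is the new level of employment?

From P·MP_H = w with MP_H = 2·H^(-1/2), the labor demand is H(w) = (6/w)^(2).
At w = 1: H = 36. At w = 1.2: H = 25.

H* = 25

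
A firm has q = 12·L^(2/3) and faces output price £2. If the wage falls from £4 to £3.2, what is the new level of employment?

From P·MP_L = w with MP_L = 8·L^(-1/3), the labor demand is L(w) = (16/w)^(3).
At w = 4: L = 64. At w = 3.2: L = 125.

L* = 125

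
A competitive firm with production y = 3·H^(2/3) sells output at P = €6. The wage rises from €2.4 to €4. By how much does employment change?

ΔH = -98

From P·MP_H = w with MP_H = 2·H^(-1/3), the labor demand is H(w) = (12/w)^(3).
At w = 2.4: H = 125. At w = 4: H = 27.
ΔH = 27 − 125 = -98.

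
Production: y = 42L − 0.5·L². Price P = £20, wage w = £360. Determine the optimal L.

The marginal product of L is MP_L = 42 − L.
A price-taking firm hires until the value of the marginal product equals the wage: P·MP_L = w, so 20·(42 − L) = 360.
Then 42 − L = 18, giving L = 24.

L* = 24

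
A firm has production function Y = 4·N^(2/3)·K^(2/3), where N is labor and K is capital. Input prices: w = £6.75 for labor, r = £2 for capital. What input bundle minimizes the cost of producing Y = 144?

Cost minimization requires the marginal rate of technical substitution to equal the input-price ratio: MP_N/MP_K = w/r.
Here MP_N/MP_K = (2/3)·(K/N)/(2/3) = (K/N). Setting this equal to 6.75/2 = 3.375 gives K = 3.375N.
Substituting into Y = 144: 4·N^(2/3)·(3.375N)^(2/3) = 144.
Solving, N = 8 and K = 27.

N* = 8, K* = 27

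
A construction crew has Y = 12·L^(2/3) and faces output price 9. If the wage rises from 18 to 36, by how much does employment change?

From P·MP_L = w with MP_L = 8·L^(-1/3), the labor demand is L(w) = (72/w)^(3).
At w = 18: L = 64. At w = 36: L = 8.
ΔL = 8 − 64 = -56.

ΔL = -56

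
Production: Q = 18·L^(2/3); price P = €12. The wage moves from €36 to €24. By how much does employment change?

ΔL = 152

From P·MP_L = w with MP_L = 12·L^(-1/3), the labor demand is L(w) = (144/w)^(3).
At w = 36: L = 64. At w = 24: L = 216.
ΔL = 216 − 64 = 152.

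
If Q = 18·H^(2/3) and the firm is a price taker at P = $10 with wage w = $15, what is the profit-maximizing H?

MP_H = (2/3)·18·H^(-1/3) = 12·H^(-1/3).
Profit maximization for a price taker requires P·MP_H = w: 10·12·H^(-1/3) = 15.
So H^(-1/3) = 0.125, which gives H = 512.

H* = 512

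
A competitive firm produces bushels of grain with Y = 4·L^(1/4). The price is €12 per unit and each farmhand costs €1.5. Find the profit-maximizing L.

L* = 16

MP_L = (1/4)·4·L^(-3/4) = L^(-3/4).
Profit maximization for a price taker requires P·MP_L = w: 12·L^(-3/4) = 1.5.
So L^(-3/4) = 0.125, which gives L = 16.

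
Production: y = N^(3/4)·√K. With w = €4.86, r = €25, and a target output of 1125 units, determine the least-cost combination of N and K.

Cost minimization requires the marginal rate of technical substitution to equal the input-price ratio: MP_N/MP_K = w/r.
Here MP_N/MP_K = (3/4)·(K/N)/(1/2) = 1.5·(K/N). Setting this equal to 4.86/25 = 0.1944 gives K = 0.1296N.
Substituting into y = 1125: N^(3/4)·(0.1296N)^(1/2) = 1125.
Solving, N = 625 and K = 81.

N* = 625, K* = 81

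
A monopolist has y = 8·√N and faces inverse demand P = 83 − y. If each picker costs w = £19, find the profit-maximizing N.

N* = 16

Marginal revenue from the inverse demand is MR = 83 − 2y.
The marginal product is MP_N = 4·N^(-1/2).
A monopolist hires until marginal revenue product equals the wage: MR·MP_N = w.
At N, y = 8·√N. Substituting and solving: (83 − 16·√N)·4·N^(-1/2) = 19 gives N = 16.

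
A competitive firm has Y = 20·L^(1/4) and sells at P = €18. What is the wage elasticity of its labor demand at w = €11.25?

ε = -4/3

MP_L = (1/4)·20·L^(-3/4), so P·MP_L = w gives 90·L^(-3/4) = w.
Solving, L(w) = (90/w)^(4/3). This is a constant-elasticity form: L ∝ w^(−4/3), so ε = −4/3.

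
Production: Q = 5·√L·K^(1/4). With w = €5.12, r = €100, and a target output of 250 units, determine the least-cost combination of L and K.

Cost minimization requires the marginal rate of technical substitution to equal the input-price ratio: MP_L/MP_K = w/r.
Here MP_L/MP_K = (1/2)·(K/L)/(1/4) = 2·(K/L). Setting this equal to 5.12/100 = 0.0512 gives K = 0.0256L.
Substituting into Q = 250: 5·L^(1/2)·(0.0256L)^(1/4) = 250.
Solving, L = 625 and K = 16.

L* = 625, K* = 16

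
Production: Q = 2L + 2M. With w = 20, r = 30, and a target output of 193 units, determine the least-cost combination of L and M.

L* = 96.5, M* = 0

The inputs are perfect substitutes, so the firm uses whichever has the lower cost per unit of output.
Cost per unit of output via L is w/2 = 10; via M it is r/2 = 15. L is cheaper.
Producing Q = 193 with L alone: L = 96.5, M = 0.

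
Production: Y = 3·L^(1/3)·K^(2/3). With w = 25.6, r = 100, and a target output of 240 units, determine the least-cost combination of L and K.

Cost minimization requires the marginal rate of technical substitution to equal the input-price ratio: MP_L/MP_K = w/r.
Here MP_L/MP_K = (1/3)·(K/L)/(2/3) = 0.5·(K/L). Setting this equal to 25.6/100 = 0.256 gives K = 0.512L.
Substituting into Y = 240: 3·L^(1/3)·(0.512L)^(2/3) = 240.
Solving, L = 125 and K = 64.

L* = 125, K* = 64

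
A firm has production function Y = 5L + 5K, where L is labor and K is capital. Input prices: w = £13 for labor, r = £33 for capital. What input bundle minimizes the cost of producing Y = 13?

The inputs are perfect substitutes, so the firm uses whichever has the lower cost per unit of output.
Cost per unit of output via L is w/5 = 2.6; via K it is r/5 = 6.6. L is cheaper.
Producing Y = 13 with L alone: L = 2.6, K = 0.

L* = 2.6, K* = 0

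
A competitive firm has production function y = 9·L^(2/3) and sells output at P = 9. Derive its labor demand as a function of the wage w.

MP_L = (2/3)·9·L^(-1/3) = 6·L^(-1/3).
Setting P·MP_L = w: 54·L^(-1/3) = w.
Solving for L: L^(-1/3) = w/54, so L = (54/w)^(3).

L(w) = 157464/w³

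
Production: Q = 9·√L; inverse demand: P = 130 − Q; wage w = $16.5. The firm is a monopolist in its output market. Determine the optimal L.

L* = 36

Marginal revenue from the inverse demand is MR = 130 − 2Q.
The marginal product is MP_L = 4.5·L^(-1/2).
A monopolist hires until marginal revenue product equals the wage: MR·MP_L = w.
At L, Q = 9·√L. Substituting and solving: (130 − 18·√L)·4.5·L^(-1/2) = 16.5 gives L = 36.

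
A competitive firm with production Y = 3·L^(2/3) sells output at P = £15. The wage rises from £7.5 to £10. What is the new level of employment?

From P·MP_L = w with MP_L = 2·L^(-1/3), the labor demand is L(w) = (30/w)^(3).
At w = 7.5: L = 64. At w = 10: L = 27.

L* = 27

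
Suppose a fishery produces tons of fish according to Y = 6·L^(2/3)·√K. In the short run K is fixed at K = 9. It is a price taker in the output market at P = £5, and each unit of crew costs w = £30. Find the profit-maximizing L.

L* = 8

With K = 9, MP_L = (2/3)·6·L^(-1/3)·9^(1/2) = 12·L^(-1/3).
Profit maximization for a price taker requires P·MP_L = w: 5·12·L^(-1/3) = 30.
So L^(-1/3) = 0.5, which gives L = 8.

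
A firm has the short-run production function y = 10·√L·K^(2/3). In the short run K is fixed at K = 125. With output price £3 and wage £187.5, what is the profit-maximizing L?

With K = 125, MP_L = (1/2)·10·L^(-1/2)·125^(2/3) = 125·L^(-1/2).
Profit maximization for a price taker requires P·MP_L = w: 3·125·L^(-1/2) = 187.5.
So L^(-1/2) = 0.5, which gives L = 4.

L* = 4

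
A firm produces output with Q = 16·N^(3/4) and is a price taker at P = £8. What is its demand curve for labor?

MP_N = (3/4)·16·N^(-1/4) = 12·N^(-1/4).
Setting P·MP_N = w: 96·N^(-1/4) = w.
Solving for N: N^(-1/4) = w/96, so N = (96/w)^(4).

N(w) = (96/w)^(4)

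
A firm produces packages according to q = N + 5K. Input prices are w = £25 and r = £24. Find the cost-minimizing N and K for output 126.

N* = 0, K* = 25.2

The inputs are perfect substitutes, so the firm uses whichever has the lower cost per unit of output.
Cost per unit of output via N is 25; via K it is 4.8. K is cheaper.
Producing q = 126 with K alone: N = 0, K = 25.2.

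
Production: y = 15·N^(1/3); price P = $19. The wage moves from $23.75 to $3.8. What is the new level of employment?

From P·MP_N = w with MP_N = 5·N^(-2/3), the labor demand is N(w) = (95/w)^(3/2).
At w = 23.75: N = 8. At w = 3.8: N = 125.

N* = 125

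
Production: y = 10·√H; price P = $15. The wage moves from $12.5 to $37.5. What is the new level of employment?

H* = 4

From P·MP_H = w with MP_H = 5·H^(-1/2), the labor demand is H(w) = (75/w)^(2).
At w = 12.5: H = 36. At w = 37.5: H = 4.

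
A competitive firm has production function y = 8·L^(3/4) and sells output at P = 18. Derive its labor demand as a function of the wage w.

L(w) = (108/w)^(4)

MP_L = (3/4)·8·L^(-1/4) = 6·L^(-1/4).
Setting P·MP_L = w: 108·L^(-1/4) = w.
Solving for L: L^(-1/4) = w/108, so L = (108/w)^(4).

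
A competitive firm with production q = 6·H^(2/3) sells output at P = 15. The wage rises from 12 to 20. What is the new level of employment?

From P·MP_H = w with MP_H = 4·H^(-1/3), the labor demand is H(w) = (60/w)^(3).
At w = 12: H = 125. At w = 20: H = 27.

H* = 27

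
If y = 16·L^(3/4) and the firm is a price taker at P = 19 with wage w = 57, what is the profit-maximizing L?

MP_L = (3/4)·16·L^(-1/4) = 12·L^(-1/4).
Profit maximization for a price taker requires P·MP_L = w: 19·12·L^(-1/4) = 57.
So L^(-1/4) = 0.25, which gives L = 256.

L* = 256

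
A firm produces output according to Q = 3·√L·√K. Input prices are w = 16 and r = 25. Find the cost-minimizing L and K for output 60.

Cost minimization requires the marginal rate of technical substitution to equal the input-price ratio: MP_L/MP_K = w/r.
Here MP_L/MP_K = (1/2)·(K/L)/(1/2) = (K/L). Setting this equal to 16/25 = 0.64 gives K = 0.64L.
Substituting into Q = 60: 3·L^(1/2)·(0.64L)^(1/2) = 60.
Solving, L = 25 and K = 16.

L* = 25, K* = 16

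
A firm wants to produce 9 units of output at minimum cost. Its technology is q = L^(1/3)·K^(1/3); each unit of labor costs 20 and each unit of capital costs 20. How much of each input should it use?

L* = 27, K* = 27

Cost minimization requires the marginal rate of technical substitution to equal the input-price ratio: MP_L/MP_K = w/r.
Here MP_L/MP_K = (1/3)·(K/L)/(1/3) = (K/L). Setting this equal to 20/20 = 1 gives K = L.
Substituting into q = 9: L^(1/3)·(L)^(1/3) = 9.
Solving, L = 27 and K = 27.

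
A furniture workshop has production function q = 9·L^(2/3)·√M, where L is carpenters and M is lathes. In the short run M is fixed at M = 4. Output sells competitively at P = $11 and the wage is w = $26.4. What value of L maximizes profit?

L* = 125

With M = 4, MP_L = (2/3)·9·L^(-1/3)·4^(1/2) = 12·L^(-1/3).
Profit maximization for a price taker requires P·MP_L = w: 11·12·L^(-1/3) = 26.4.
So L^(-1/3) = 0.2, which gives L = 125.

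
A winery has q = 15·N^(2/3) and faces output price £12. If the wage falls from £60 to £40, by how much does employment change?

From P·MP_N = w with MP_N = 10·N^(-1/3), the labor demand is N(w) = (120/w)^(3).
At w = 60: N = 8. At w = 40: N = 27.
ΔN = 27 − 8 = 19.

ΔN = 19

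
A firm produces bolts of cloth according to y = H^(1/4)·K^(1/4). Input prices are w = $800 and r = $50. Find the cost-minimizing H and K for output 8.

Cost minimization requires the marginal rate of technical substitution to equal the input-price ratio: MP_H/MP_K = w/r.
Here MP_H/MP_K = (1/4)·(K/H)/(1/4) = (K/H). Setting this equal to 800/50 = 16 gives K = 16H.
Substituting into y = 8: H^(1/4)·(16H)^(1/4) = 8.
Solving, H = 16 and K = 256.

H* = 16, K* = 256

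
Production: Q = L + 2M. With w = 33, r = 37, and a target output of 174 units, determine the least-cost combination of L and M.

The inputs are perfect substitutes, so the firm uses whichever has the lower cost per unit of output.
Cost per unit of output via L is 33; via M it is 18.5. M is cheaper.
Producing Q = 174 with M alone: L = 0, M = 87.

L* = 0, M* = 87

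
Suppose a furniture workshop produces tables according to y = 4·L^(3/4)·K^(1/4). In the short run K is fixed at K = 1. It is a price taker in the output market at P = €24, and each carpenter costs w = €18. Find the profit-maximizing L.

L* = 256

With K = 1, MP_L = (3/4)·4·L^(-1/4)·1^(1/4) = 3·L^(-1/4).
Profit maximization for a price taker requires P·MP_L = w: 24·3·L^(-1/4) = 18.
So L^(-1/4) = 0.25, which gives L = 256.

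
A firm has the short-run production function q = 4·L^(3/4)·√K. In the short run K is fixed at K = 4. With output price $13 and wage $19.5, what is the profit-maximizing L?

With K = 4, MP_L = (3/4)·4·L^(-1/4)·4^(1/2) = 6·L^(-1/4).
Profit maximization for a price taker requires P·MP_L = w: 13·6·L^(-1/4) = 19.5.
So L^(-1/4) = 0.25, which gives L = 256.

L* = 256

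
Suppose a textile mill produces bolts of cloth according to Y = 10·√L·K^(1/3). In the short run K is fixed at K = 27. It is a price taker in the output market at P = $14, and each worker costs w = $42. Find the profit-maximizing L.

With K = 27, MP_L = (1/2)·10·L^(-1/2)·27^(1/3) = 15·L^(-1/2).
Profit maximization for a price taker requires P·MP_L = w: 14·15·L^(-1/2) = 42.
So L^(-1/2) = 0.2, which gives L = 25.

L* = 25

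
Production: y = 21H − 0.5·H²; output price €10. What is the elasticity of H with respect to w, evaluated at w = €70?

From P·MP_H = w with MP_H = 21 − H, labor demand is H(w) = 21 − w/10.
dH/dw = −1/(10) = -0.1.
At w = 70, H = 14, so ε = (dH/dw)·(w/H) = (-0.1)·(70/14) = -0.5.

ε = -0.5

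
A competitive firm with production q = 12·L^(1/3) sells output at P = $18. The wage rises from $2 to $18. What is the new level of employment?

From P·MP_L = w with MP_L = 4·L^(-2/3), the labor demand is L(w) = (72/w)^(3/2).
At w = 2: L = 216. At w = 18: L = 8.

L* = 8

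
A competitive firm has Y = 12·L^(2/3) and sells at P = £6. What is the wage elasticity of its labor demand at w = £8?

ε = -3

MP_L = (2/3)·12·L^(-1/3), so P·MP_L = w gives 48·L^(-1/3) = w.
Solving, L(w) = (48/w)^(3). This is a constant-elasticity form: L ∝ w^(−3), so ε = −3.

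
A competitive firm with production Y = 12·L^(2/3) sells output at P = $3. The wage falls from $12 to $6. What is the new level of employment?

L* = 64

From P·MP_L = w with MP_L = 8·L^(-1/3), the labor demand is L(w) = (24/w)^(3).
At w = 12: L = 8. At w = 6: L = 64.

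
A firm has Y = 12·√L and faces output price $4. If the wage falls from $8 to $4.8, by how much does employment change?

From P·MP_L = w with MP_L = 6·L^(-1/2), the labor demand is L(w) = (24/w)^(2).
At w = 8: L = 9. At w = 4.8: L = 25.
ΔL = 25 − 9 = 16.

ΔL = 16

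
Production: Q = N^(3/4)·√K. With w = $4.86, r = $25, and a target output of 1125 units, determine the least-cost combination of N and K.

Cost minimization requires the marginal rate of technical substitution to equal the input-price ratio: MP_N/MP_K = w/r.
Here MP_N/MP_K = (3/4)·(K/N)/(1/2) = 1.5·(K/N). Setting this equal to 4.86/25 = 0.1944 gives K = 0.1296N.
Substituting into Q = 1125: N^(3/4)·(0.1296N)^(1/2) = 1125.
Solving, N = 625 and K = 81.

N* = 625, K* = 81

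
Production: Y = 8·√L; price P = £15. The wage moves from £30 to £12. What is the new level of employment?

L* = 25

From P·MP_L = w with MP_L = 4·L^(-1/2), the labor demand is L(w) = (60/w)^(2).
At w = 30: L = 4. At w = 12: L = 25.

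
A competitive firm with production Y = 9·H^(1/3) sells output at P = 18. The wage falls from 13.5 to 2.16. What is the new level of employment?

H* = 125

From P·MP_H = w with MP_H = 3·H^(-2/3), the labor demand is H(w) = (54/w)^(3/2).
At w = 13.5: H = 8. At w = 2.16: H = 125.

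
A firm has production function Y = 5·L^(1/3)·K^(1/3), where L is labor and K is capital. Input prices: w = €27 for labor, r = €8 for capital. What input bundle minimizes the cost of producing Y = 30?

L* = 8, K* = 27

Cost minimization requires the marginal rate of technical substitution to equal the input-price ratio: MP_L/MP_K = w/r.
Here MP_L/MP_K = (1/3)·(K/L)/(1/3) = (K/L). Setting this equal to 27/8 = 3.375 gives K = 3.375L.
Substituting into Y = 30: 5·L^(1/3)·(3.375L)^(1/3) = 30.
Solving, L = 8 and K = 27.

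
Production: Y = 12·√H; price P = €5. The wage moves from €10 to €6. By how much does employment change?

ΔH = 16

From P·MP_H = w with MP_H = 6·H^(-1/2), the labor demand is H(w) = (30/w)^(2).
At w = 10: H = 9. At w = 6: H = 25.
ΔH = 25 − 9 = 16.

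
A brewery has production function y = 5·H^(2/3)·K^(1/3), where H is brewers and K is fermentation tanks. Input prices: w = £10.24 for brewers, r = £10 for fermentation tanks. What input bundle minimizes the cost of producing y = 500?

H* = 125, K* = 64

Cost minimization requires the marginal rate of technical substitution to equal the input-price ratio: MP_H/MP_K = w/r.
Here MP_H/MP_K = (2/3)·(K/H)/(1/3) = 2·(K/H). Setting this equal to 10.24/10 = 1.024 gives K = 0.512H.
Substituting into y = 500: 5·H^(2/3)·(0.512H)^(1/3) = 500.
Solving, H = 125 and K = 64.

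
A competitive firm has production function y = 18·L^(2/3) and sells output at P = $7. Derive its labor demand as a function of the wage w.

MP_L = (2/3)·18·L^(-1/3) = 12·L^(-1/3).
Setting P·MP_L = w: 84·L^(-1/3) = w.
Solving for L: L^(-1/3) = w/84, so L = (84/w)^(3).

L(w) = 592704/w³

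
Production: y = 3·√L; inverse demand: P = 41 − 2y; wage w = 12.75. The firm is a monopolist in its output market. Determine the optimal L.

L* = 4

Marginal revenue from the inverse demand is MR = 41 − 4y.
The marginal product is MP_L = 1.5·L^(-1/2).
A monopolist hires until marginal revenue product equals the wage: MR·MP_L = w.
At L, y = 3·√L. Substituting and solving: (41 − 12·√L)·1.5·L^(-1/2) = 12.75 gives L = 4.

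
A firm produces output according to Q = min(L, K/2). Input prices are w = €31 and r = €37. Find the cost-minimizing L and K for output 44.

With a fixed-proportions technology, the cost-minimizing bundle uses no slack in either input: L = K/2 = Q.
So L = 44 and K = 2·44 = 88.

L* = 44, K* = 88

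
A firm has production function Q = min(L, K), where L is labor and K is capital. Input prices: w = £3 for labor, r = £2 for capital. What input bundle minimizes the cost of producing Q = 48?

With a fixed-proportions technology, the cost-minimizing bundle uses no slack in either input: L = K = Q.
So L = 48 and K = 48.

L* = 48, K* = 48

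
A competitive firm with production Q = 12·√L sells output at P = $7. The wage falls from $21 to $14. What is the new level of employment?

From P·MP_L = w with MP_L = 6·L^(-1/2), the labor demand is L(w) = (42/w)^(2).
At w = 21: L = 4. At w = 14: L = 9.

L* = 9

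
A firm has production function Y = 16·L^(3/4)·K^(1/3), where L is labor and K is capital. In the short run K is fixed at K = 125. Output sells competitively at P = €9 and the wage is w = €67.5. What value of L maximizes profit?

L* = 4096

With K = 125, MP_L = (3/4)·16·L^(-1/4)·125^(1/3) = 60·L^(-1/4).
Profit maximization for a price taker requires P·MP_L = w: 9·60·L^(-1/4) = 67.5.
So L^(-1/4) = 0.125, which gives L = 4096.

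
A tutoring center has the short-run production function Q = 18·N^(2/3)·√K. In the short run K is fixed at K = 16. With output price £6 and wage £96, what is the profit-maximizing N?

N* = 27

With K = 16, MP_N = (2/3)·18·N^(-1/3)·16^(1/2) = 48·N^(-1/3).
Profit maximization for a price taker requires P·MP_N = w: 6·48·N^(-1/3) = 96.
So N^(-1/3) = 1/3, which gives N = 27.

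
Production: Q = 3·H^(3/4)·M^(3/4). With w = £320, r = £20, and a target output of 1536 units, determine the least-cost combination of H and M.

Cost minimization requires the marginal rate of technical substitution to equal the input-price ratio: MP_H/MP_M = w/r.
Here MP_H/MP_M = (3/4)·(M/H)/(3/4) = (M/H). Setting this equal to 320/20 = 16 gives M = 16H.
Substituting into Q = 1536: 3·H^(3/4)·(16H)^(3/4) = 1536.
Solving, H = 16 and M = 256.

H* = 16, M* = 256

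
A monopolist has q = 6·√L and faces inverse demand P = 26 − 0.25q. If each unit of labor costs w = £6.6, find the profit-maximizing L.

Marginal revenue from the inverse demand is MR = 26 − 0.5q.
The marginal product is MP_L = 3·L^(-1/2).
A monopolist hires until marginal revenue product equals the wage: MR·MP_L = w.
At L, q = 6·√L. Substituting and solving: (26 − 3·√L)·3·L^(-1/2) = 6.6 gives L = 25.

L* = 25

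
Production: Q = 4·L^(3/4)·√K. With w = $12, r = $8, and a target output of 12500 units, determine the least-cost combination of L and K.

L* = 625, K* = 625

Cost minimization requires the marginal rate of technical substitution to equal the input-price ratio: MP_L/MP_K = w/r.
Here MP_L/MP_K = (3/4)·(K/L)/(1/2) = 1.5·(K/L). Setting this equal to 12/8 = 1.5 gives K = L.
Substituting into Q = 12500: 4·L^(3/4)·(L)^(1/2) = 12500.
Solving, L = 625 and K = 625.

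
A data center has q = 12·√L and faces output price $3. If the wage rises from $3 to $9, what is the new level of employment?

From P·MP_L = w with MP_L = 6·L^(-1/2), the labor demand is L(w) = (18/w)^(2).
At w = 3: L = 36. At w = 9: L = 4.

L* = 4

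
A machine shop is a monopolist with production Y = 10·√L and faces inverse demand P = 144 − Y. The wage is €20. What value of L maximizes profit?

L* = 36

Marginal revenue from the inverse demand is MR = 144 − 2Y.
The marginal product is MP_L = 5·L^(-1/2).
A monopolist hires until marginal revenue product equals the wage: MR·MP_L = w.
At L, Y = 10·√L. Substituting and solving: (144 − 20·√L)·5·L^(-1/2) = 20 gives L = 36.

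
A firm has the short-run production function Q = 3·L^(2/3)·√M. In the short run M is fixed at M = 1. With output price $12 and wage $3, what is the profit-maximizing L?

With M = 1, MP_L = (2/3)·3·L^(-1/3)·1^(1/2) = 2·L^(-1/3).
Profit maximization for a price taker requires P·MP_L = w: 12·2·L^(-1/3) = 3.
So L^(-1/3) = 0.125, which gives L = 512.

L* = 512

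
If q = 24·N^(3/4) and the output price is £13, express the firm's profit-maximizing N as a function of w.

MP_N = (3/4)·24·N^(-1/4) = 18·N^(-1/4).
Setting P·MP_N = w: 234·N^(-1/4) = w.
Solving for N: N^(-1/4) = w/234, so N = (234/w)^(4).

N(w) = (234/w)^(4)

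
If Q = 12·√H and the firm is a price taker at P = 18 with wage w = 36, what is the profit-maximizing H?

MP_H = (1/2)·12·H^(-1/2) = 6·H^(-1/2).
Profit maximization for a price taker requires P·MP_H = w: 18·6·H^(-1/2) = 36.
So H^(-1/2) = 1/3, which gives H = 9.

H* = 9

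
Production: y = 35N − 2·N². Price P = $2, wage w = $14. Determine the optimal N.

N* = 7

The marginal product of N is MP_N = 35 − 4N.
A price-taking firm hires until the value of the marginal product equals the wage: P·MP_N = w, so 2·(35 − 4N) = 14.
Then 35 − 4N = 7, giving N = 7.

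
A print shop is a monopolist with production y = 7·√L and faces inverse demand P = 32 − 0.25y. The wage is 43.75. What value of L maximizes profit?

L* = 4

Marginal revenue from the inverse demand is MR = 32 − 0.5y.
The marginal product is MP_L = 3.5·L^(-1/2).
A monopolist hires until marginal revenue product equals the wage: MR·MP_L = w.
At L, y = 7·√L. Substituting and solving: (32 − 3.5·√L)·3.5·L^(-1/2) = 43.75 gives L = 4.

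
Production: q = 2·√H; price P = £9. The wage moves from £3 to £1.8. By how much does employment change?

From P·MP_H = w with MP_H = H^(-1/2), the labor demand is H(w) = (9/w)^(2).
At w = 3: H = 9. At w = 1.8: H = 25.
ΔH = 25 − 9 = 16.

ΔH = 16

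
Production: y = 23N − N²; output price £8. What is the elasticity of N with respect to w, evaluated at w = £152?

From P·MP_N = w with MP_N = 23 − 2N, labor demand is N(w) = (23 − w/8)/2.
dN/dw = −1/(16) = -0.0625.
At w = 152, N = 2, so ε = (dN/dw)·(w/N) = (-0.0625)·(152/2) = -4.75.

ε = -4.75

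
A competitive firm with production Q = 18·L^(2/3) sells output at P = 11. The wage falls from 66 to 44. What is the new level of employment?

From P·MP_L = w with MP_L = 12·L^(-1/3), the labor demand is L(w) = (132/w)^(3).
At w = 66: L = 8. At w = 44: L = 27.

L* = 27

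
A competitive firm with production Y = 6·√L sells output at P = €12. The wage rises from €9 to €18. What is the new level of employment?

L* = 4

From P·MP_L = w with MP_L = 3·L^(-1/2), the labor demand is L(w) = (36/w)^(2).
At w = 9: L = 16. At w = 18: L = 4.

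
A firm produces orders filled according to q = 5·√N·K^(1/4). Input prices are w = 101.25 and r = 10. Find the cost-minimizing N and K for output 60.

N* = 16, K* = 81

Cost minimization requires the marginal rate of technical substitution to equal the input-price ratio: MP_N/MP_K = w/r.
Here MP_N/MP_K = (1/2)·(K/N)/(1/4) = 2·(K/N). Setting this equal to 101.25/10 = 10.125 gives K = 5.0625N.
Substituting into q = 60: 5·N^(1/2)·(5.0625N)^(1/4) = 60.
Solving, N = 16 and K = 81.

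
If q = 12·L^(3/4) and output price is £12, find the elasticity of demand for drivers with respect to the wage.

ε = -4

MP_L = (3/4)·12·L^(-1/4), so P·MP_L = w gives 108·L^(-1/4) = w.
Solving, L(w) = (108/w)^(4). This is a constant-elasticity form: L ∝ w^(−4), so ε = −4.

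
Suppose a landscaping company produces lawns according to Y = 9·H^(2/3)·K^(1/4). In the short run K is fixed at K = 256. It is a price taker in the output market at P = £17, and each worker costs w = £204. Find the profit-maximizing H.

H* = 8

With K = 256, MP_H = (2/3)·9·H^(-1/3)·256^(1/4) = 24·H^(-1/3).
Profit maximization for a price taker requires P·MP_H = w: 17·24·H^(-1/3) = 204.
So H^(-1/3) = 0.5, which gives H = 8.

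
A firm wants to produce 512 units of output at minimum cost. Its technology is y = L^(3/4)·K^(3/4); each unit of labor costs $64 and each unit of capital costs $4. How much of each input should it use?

Cost minimization requires the marginal rate of technical substitution to equal the input-price ratio: MP_L/MP_K = w/r.
Here MP_L/MP_K = (3/4)·(K/L)/(3/4) = (K/L). Setting this equal to 64/4 = 16 gives K = 16L.
Substituting into y = 512: L^(3/4)·(16L)^(3/4) = 512.
Solving, L = 16 and K = 256.

L* = 16, K* = 256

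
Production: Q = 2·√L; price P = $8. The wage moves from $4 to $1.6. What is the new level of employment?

From P·MP_L = w with MP_L = L^(-1/2), the labor demand is L(w) = (8/w)^(2).
At w = 4: L = 4. At w = 1.6: L = 25.

L* = 25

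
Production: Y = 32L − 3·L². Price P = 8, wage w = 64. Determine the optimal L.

L* = 4

The marginal product of L is MP_L = 32 − 6L.
A price-taking firm hires until the value of the marginal product equals the wage: P·MP_L = w, so 8·(32 − 6L) = 64.
Then 32 − 6L = 8, giving L = 4.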